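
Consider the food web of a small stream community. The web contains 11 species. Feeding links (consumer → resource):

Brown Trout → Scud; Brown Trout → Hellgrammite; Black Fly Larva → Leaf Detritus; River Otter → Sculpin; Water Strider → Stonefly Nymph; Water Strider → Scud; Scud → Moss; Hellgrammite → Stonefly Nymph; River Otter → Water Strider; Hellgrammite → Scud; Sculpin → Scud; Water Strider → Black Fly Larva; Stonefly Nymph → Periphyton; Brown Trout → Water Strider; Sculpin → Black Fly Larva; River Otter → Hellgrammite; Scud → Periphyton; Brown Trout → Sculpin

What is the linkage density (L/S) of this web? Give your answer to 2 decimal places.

There are L = 18 links among S = 11 species.
L/S = 18/11 = 1.6364 ≈ 1.64.

L/S = 1.64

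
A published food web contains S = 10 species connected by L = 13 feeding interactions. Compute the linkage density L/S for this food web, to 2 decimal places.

There are L = 13 links among S = 10 species.
L/S = 13/10 = 1.3000 ≈ 1.30.

L/S = 1.30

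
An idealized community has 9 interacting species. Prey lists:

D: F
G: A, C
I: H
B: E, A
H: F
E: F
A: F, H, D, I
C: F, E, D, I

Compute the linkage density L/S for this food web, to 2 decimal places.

L/S = 1.78

There are L = 16 links among S = 9 species.
L/S = 16/9 = 1.7778 ≈ 1.78.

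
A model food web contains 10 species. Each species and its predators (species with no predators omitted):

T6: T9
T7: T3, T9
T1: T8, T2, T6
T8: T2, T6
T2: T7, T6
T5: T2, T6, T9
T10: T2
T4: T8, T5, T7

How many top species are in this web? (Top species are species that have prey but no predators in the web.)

Top species (has prey, but nothing eats it): T3, T9.
Count: 2.

2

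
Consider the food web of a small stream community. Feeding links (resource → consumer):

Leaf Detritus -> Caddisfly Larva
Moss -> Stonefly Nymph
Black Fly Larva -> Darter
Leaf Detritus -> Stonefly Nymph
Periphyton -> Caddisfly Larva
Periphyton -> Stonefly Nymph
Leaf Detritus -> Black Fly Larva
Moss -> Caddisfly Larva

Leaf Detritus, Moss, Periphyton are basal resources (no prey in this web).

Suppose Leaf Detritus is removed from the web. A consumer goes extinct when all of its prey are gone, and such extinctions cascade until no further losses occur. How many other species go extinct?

2

Remove Leaf Detritus.
Round 1: Black Fly Larva (all prey gone) → extinct.
Round 2: Darter (all prey gone) → extinct.
No further losses. Total secondary extinctions: 2.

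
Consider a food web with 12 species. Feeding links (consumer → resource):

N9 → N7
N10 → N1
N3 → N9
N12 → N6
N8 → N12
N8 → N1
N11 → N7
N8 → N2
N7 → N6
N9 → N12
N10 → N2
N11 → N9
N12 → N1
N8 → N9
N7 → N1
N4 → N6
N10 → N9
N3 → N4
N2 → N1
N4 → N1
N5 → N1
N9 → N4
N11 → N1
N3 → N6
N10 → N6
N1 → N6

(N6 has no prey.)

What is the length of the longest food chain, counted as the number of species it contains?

5 species

One longest chain: N6 → N1 → N4 → N9 → N11.
It has 5 species and 4 links.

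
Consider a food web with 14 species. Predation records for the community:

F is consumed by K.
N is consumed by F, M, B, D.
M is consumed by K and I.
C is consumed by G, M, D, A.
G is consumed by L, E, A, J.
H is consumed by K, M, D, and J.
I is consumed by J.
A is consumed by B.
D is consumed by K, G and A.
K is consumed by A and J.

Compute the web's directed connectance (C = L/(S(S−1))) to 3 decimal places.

C = 0.143

The web has S = 14 species and L = 26 feeding links.
C = L / (S(S−1)) = 26 / 182 = 0.1429 ≈ 0.143.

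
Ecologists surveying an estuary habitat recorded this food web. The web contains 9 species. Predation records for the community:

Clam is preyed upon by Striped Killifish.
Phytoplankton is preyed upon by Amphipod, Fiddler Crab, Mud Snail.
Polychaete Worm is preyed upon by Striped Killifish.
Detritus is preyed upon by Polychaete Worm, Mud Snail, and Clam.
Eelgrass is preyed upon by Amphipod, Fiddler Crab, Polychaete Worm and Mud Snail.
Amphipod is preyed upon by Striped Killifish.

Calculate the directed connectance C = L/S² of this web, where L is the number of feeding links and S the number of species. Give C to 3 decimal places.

The web has S = 9 species and L = 13 feeding links.
C = L / S² = 13 / 81 = 0.1605 ≈ 0.160.

C = 0.160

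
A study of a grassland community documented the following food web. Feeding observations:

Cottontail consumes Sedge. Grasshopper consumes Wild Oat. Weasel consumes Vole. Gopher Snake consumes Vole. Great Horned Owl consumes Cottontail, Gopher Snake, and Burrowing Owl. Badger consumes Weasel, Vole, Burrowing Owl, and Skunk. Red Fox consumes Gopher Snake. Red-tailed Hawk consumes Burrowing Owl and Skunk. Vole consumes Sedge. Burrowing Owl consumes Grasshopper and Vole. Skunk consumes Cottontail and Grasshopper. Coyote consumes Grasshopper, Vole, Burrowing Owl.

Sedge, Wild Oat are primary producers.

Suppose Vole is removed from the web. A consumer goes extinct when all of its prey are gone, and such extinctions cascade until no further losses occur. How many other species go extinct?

3

Remove Vole.
Round 1: Gopher Snake (all prey gone), Weasel (all prey gone) → extinct.
Round 2: Red Fox (all prey gone) → extinct.
No further losses. Total secondary extinctions: 3.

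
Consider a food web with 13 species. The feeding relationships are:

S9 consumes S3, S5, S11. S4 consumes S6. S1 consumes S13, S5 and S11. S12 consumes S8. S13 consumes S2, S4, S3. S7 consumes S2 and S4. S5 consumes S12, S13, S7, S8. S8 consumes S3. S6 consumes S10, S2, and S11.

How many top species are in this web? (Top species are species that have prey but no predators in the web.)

2

Top species (has prey, but nothing eats it): S9, S1.
Count: 2.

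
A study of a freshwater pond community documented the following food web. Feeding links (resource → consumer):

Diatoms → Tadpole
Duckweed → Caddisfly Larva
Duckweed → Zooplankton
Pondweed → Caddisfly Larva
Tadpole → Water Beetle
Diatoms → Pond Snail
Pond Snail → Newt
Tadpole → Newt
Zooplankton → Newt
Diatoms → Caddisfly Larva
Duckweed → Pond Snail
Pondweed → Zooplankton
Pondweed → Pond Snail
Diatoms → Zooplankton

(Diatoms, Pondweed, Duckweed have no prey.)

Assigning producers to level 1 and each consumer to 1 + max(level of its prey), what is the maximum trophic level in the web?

Producers (level 1): Diatoms, Pondweed, Duckweed.
Diatoms → Tadpole → Water Beetle gives Water Beetle level 3.
No species has a prey at level 3, so no species reaches level 4.

3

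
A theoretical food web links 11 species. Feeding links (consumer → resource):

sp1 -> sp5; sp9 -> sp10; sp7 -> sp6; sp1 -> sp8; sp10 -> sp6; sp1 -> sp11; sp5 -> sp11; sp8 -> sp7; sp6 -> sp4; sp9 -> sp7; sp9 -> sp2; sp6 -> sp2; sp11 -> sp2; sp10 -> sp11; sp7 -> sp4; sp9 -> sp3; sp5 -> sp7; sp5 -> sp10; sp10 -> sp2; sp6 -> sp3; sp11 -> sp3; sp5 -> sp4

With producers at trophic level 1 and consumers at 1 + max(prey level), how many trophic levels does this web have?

Producers (level 1): sp4, sp2, sp3.
sp4 → sp6 → sp7 → sp5 → sp1 gives sp1 level 5.
No species has a prey at level 5, so no species reaches level 6.

5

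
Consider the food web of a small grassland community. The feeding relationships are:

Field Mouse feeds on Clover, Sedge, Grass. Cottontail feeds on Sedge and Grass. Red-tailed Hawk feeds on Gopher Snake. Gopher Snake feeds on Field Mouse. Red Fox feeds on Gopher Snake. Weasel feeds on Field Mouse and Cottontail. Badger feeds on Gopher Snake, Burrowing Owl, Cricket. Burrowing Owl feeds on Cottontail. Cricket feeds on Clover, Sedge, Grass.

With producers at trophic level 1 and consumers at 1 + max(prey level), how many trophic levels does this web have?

Producers (level 1): Sedge, Clover, Grass.
Sedge → Field Mouse → Gopher Snake → Badger gives Badger level 4.
No species has a prey at level 4, so no species reaches level 5.

4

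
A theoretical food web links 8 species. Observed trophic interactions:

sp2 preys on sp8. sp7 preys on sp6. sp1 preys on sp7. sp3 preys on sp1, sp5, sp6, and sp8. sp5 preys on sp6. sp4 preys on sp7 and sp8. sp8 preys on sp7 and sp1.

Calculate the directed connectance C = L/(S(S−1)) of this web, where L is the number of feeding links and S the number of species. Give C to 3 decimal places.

C = 0.214

The web has S = 8 species and L = 12 feeding links.
C = L / (S(S−1)) = 12 / 56 = 0.2143 ≈ 0.214.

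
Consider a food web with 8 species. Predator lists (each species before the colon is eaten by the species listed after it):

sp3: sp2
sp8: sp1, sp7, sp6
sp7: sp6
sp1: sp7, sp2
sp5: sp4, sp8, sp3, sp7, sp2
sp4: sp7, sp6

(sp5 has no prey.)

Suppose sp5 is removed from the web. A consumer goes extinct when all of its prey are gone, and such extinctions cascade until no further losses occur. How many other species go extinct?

7

Remove sp5.
Round 1: sp4 (all prey gone), sp8 (all prey gone), sp3 (all prey gone) → extinct.
Round 2: sp1 (all prey gone) → extinct.
Round 3: sp7 (all prey gone), sp2 (all prey gone) → extinct.
Round 4: sp6 (all prey gone) → extinct.
No further losses. Total secondary extinctions: 7.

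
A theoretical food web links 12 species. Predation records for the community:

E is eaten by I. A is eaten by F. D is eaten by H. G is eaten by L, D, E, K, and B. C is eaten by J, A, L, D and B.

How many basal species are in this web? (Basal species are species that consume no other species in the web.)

Basal species (no prey listed): G, C.
Count: 2.

2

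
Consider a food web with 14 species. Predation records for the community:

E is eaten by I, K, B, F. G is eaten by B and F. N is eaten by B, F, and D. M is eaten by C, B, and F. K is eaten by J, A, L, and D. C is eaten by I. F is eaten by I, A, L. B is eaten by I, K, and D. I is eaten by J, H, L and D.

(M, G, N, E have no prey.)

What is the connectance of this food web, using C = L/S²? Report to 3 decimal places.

C = 0.138

The web has S = 14 species and L = 27 feeding links.
C = L / S² = 27 / 196 = 0.1378 ≈ 0.138.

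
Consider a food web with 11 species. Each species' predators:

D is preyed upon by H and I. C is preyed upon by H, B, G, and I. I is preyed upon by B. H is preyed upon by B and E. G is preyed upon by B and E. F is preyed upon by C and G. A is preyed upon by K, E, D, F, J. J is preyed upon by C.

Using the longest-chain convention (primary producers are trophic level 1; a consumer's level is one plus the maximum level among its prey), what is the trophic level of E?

Trophic level 5

A is a producer → level 1.
J eats A → level 2.
C eats J (level 2); other prey at levels: F 2 → level 3.
H eats C (level 3); other prey at levels: D 2 → level 4.
E eats H (level 4); other prey at levels: A 1, G 4 → level 5.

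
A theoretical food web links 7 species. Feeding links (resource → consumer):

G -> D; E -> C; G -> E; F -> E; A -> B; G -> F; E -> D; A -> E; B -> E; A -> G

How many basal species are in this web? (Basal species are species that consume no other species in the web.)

1

Basal species (no prey listed): A.
Count: 1.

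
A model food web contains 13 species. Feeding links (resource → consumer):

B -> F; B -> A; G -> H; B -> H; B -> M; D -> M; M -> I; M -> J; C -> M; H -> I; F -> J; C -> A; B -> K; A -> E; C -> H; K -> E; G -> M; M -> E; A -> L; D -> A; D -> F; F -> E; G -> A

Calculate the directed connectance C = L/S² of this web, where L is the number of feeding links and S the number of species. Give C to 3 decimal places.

C = 0.136

The web has S = 13 species and L = 23 feeding links.
C = L / S² = 23 / 169 = 0.1361 ≈ 0.136.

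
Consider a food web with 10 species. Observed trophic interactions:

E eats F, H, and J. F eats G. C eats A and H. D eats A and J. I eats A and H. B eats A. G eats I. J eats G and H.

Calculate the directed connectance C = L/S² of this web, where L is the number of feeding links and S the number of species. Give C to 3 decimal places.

The web has S = 10 species and L = 14 feeding links.
C = L / S² = 14 / 100 = 0.1400 ≈ 0.140.

C = 0.140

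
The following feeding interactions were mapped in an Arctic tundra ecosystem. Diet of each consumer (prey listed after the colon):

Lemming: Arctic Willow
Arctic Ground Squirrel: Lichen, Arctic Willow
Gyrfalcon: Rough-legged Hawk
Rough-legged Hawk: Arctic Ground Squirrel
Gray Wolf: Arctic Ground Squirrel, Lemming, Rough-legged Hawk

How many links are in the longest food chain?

One longest chain: Lichen → Arctic Ground Squirrel → Rough-legged Hawk → Gray Wolf.
It has 4 species and 3 links.

3 links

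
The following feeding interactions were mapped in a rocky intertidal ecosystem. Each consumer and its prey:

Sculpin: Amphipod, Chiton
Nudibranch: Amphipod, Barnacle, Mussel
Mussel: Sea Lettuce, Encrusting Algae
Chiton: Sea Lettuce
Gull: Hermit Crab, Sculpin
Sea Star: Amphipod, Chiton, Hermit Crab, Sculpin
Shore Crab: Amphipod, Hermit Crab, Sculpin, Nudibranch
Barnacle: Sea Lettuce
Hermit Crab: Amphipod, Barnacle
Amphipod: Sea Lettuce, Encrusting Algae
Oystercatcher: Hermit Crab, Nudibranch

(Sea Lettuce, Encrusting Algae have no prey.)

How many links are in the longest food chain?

One longest chain: Sea Lettuce → Amphipod → Hermit Crab → Gull.
It has 4 species and 3 links.

3 links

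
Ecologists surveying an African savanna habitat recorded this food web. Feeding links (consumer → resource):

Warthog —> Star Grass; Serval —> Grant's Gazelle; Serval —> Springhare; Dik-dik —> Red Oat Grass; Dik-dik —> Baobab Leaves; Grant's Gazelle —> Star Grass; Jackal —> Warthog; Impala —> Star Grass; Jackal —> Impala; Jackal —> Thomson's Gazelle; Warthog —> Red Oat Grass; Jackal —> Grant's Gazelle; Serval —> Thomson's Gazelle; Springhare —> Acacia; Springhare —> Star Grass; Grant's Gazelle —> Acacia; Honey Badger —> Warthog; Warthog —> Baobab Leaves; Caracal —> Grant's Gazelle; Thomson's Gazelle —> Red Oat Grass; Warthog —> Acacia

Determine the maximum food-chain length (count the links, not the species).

One longest chain: Red Oat Grass → Thomson's Gazelle → Jackal.
It has 3 species and 2 links.

2 links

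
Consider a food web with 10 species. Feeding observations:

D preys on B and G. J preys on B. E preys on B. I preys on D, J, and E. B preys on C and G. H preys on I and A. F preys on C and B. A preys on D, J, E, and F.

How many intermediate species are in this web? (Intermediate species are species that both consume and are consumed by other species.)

7

Intermediate species (has both prey and predators): B, E, D, F, J, I, A.
Count: 7.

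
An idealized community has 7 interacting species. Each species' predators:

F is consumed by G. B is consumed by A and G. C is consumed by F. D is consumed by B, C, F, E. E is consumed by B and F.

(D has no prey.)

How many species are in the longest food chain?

4 species

One longest chain: D → E → B → G.
It has 4 species and 3 links.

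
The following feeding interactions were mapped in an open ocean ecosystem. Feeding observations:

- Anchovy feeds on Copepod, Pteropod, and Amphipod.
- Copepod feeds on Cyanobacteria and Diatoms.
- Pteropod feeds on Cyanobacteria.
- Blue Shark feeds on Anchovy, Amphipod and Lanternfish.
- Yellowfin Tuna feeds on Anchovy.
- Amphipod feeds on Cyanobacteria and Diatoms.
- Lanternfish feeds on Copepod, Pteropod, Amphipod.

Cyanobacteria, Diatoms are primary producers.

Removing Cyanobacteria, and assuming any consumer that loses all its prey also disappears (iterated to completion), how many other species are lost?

Remove Cyanobacteria.
Round 1: Pteropod (all prey gone) → extinct.
No further losses. Total secondary extinctions: 1.

1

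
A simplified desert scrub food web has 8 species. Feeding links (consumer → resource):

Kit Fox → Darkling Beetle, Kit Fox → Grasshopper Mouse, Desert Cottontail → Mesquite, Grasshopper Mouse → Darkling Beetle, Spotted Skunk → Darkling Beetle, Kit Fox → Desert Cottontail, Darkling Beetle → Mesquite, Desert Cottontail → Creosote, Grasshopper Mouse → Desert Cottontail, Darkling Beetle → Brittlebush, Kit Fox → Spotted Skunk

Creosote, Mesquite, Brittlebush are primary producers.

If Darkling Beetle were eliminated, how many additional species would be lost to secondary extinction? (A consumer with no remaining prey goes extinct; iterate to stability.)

Remove Darkling Beetle.
Round 1: Spotted Skunk (all prey gone) → extinct.
No further losses. Total secondary extinctions: 1.

1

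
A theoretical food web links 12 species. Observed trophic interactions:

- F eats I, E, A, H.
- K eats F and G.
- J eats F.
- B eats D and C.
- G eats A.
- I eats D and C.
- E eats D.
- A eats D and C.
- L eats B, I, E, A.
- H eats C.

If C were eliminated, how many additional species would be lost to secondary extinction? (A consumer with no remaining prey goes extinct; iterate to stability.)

Remove C.
Round 1: H (all prey gone) → extinct.
No further losses. Total secondary extinctions: 1.

1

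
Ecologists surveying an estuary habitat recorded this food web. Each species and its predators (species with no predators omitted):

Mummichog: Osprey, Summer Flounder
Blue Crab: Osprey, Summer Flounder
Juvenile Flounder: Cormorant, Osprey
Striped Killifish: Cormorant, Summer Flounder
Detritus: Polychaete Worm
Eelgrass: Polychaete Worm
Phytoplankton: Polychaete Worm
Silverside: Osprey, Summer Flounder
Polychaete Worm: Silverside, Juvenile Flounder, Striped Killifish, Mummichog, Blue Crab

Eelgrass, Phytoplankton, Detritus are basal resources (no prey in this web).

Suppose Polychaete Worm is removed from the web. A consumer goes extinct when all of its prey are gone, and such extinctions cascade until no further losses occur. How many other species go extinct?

8

Remove Polychaete Worm.
Round 1: Silverside (all prey gone), Juvenile Flounder (all prey gone), Striped Killifish (all prey gone), Mummichog (all prey gone), Blue Crab (all prey gone) → extinct.
Round 2: Cormorant (all prey gone), Osprey (all prey gone), Summer Flounder (all prey gone) → extinct.
No further losses. Total secondary extinctions: 8.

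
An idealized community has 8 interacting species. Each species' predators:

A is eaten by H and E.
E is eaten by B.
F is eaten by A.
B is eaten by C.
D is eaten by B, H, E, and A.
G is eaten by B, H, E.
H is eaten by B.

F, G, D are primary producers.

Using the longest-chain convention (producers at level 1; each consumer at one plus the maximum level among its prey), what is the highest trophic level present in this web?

Producers (level 1): F, G, D.
F → A → E → B → C gives C level 5.
No species has a prey at level 5, so no species reaches level 6.

5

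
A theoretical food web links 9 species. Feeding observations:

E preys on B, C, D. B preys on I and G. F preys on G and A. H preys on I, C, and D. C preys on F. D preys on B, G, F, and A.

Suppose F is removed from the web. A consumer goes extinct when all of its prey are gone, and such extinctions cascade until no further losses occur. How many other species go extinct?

Remove F.
Round 1: C (all prey gone) → extinct.
No further losses. Total secondary extinctions: 1.

1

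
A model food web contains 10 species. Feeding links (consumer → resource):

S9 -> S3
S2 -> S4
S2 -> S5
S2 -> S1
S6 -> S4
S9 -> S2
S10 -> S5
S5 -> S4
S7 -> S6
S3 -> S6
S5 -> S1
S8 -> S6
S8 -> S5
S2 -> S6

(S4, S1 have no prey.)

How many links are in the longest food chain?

One longest chain: S4 → S6 → S2 → S9.
It has 4 species and 3 links.

3 links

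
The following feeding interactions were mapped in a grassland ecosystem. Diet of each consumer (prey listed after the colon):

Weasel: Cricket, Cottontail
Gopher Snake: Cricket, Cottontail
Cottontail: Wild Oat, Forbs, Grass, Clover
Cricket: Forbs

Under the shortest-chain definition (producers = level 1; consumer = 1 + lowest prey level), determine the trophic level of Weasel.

Forbs is a producer → level 1.
Cricket eats Forbs → level 2.
Weasel eats Cricket → level 3.
No prey of Weasel is below level 2, so 3 is the minimum.

Trophic level 3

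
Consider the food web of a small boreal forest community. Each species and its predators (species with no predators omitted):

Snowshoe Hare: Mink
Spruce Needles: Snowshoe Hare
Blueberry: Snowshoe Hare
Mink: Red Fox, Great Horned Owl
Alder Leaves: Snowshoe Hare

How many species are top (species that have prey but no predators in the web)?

Top species (has prey, but nothing eats it): Red Fox, Great Horned Owl.
Count: 2.

2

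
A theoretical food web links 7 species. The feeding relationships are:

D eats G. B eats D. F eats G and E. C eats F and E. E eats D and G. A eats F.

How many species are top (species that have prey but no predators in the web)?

3

Top species (has prey, but nothing eats it): B, C, A.
Count: 3.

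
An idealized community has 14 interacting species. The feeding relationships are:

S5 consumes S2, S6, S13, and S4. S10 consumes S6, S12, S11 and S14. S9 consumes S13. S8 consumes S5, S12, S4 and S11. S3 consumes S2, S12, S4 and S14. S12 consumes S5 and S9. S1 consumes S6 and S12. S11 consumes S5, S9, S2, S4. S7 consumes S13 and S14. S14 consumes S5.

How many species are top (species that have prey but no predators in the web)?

Top species (has prey, but nothing eats it): S10, S3, S7, S8, S1.
Count: 5.

5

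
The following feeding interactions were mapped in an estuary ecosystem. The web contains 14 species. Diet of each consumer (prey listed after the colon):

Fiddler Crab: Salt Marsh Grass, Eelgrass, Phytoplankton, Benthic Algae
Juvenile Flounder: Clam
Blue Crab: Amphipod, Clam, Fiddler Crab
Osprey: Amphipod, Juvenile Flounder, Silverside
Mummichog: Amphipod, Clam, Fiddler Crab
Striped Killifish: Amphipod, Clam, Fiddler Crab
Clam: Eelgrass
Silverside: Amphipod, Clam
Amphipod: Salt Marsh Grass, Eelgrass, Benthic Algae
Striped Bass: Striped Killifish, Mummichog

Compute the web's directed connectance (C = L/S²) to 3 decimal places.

C = 0.128

The web has S = 14 species and L = 25 feeding links.
C = L / S² = 25 / 196 = 0.1276 ≈ 0.128.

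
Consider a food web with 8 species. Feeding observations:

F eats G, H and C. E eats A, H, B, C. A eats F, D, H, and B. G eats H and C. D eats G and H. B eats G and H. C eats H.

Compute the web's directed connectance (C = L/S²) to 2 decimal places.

The web has S = 8 species and L = 18 feeding links.
C = L / S² = 18 / 64 = 0.2812 ≈ 0.28.

C = 0.28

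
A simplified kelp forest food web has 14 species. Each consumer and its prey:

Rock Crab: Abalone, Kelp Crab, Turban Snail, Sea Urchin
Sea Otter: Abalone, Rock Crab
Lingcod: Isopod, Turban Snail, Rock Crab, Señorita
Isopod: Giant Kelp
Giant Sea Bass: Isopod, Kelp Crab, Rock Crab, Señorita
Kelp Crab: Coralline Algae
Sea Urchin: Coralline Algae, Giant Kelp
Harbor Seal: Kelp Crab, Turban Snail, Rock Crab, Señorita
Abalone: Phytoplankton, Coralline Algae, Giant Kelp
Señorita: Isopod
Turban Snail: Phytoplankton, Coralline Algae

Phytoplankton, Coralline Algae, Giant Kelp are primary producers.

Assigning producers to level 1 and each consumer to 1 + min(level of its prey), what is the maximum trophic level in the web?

3

Producers (level 1): Phytoplankton, Coralline Algae, Giant Kelp.
Following each consumer down to its lowest-level prey: Giant Kelp → Isopod → Giant Sea Bass (levels 1 through 3).
All prey of Giant Sea Bass (Isopod 2, Kelp Crab 2, Rock Crab 3, Señorita 3) are at level 2 or above, so Giant Sea Bass is at level 1 + 2 = 3.
Every consumer has at least one prey at level 2 or below, so none exceeds level 3.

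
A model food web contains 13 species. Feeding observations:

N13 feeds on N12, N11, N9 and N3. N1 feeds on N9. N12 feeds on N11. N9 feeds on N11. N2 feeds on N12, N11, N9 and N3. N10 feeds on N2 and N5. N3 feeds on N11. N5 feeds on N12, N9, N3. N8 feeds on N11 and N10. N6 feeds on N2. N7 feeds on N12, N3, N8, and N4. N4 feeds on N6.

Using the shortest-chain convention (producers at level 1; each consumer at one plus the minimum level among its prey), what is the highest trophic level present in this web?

4

Producers (level 1): N11.
Following each consumer down to its lowest-level prey: N11 → N2 → N6 → N4 (levels 1 through 4).
All prey of N4 (N6 3) are at level 3 or above, so N4 is at level 1 + 3 = 4.
Every consumer has at least one prey at level 3 or below, so none exceeds level 4.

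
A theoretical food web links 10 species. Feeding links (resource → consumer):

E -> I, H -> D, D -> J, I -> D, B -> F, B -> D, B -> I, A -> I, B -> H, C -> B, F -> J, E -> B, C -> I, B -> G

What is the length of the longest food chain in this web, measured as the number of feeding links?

One longest chain: E → B → H → D → J.
It has 5 species and 4 links.

4 links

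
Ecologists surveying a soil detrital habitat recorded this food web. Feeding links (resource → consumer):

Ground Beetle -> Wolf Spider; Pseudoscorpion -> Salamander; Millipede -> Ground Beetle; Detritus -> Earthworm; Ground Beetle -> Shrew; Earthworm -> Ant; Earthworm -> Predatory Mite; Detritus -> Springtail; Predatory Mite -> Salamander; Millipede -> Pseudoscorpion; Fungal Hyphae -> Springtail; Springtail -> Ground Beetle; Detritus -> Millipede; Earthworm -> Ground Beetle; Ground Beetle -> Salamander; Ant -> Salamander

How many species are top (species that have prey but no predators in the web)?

Top species (has prey, but nothing eats it): Salamander, Shrew, Wolf Spider.
Count: 3.

3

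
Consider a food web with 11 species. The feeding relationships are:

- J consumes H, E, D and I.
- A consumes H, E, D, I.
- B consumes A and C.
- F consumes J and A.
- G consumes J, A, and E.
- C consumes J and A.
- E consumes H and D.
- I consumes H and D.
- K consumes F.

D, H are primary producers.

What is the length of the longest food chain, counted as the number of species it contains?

5 species

One longest chain: D → E → A → F → K.
It has 5 species and 4 links.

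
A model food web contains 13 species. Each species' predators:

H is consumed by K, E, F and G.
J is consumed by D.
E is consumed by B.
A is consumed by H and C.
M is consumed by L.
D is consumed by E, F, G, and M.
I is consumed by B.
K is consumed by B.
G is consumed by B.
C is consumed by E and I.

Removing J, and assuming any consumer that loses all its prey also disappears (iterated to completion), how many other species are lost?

Remove J.
Round 1: D (all prey gone) → extinct.
Round 2: M (all prey gone) → extinct.
Round 3: L (all prey gone) → extinct.
No further losses. Total secondary extinctions: 3.

3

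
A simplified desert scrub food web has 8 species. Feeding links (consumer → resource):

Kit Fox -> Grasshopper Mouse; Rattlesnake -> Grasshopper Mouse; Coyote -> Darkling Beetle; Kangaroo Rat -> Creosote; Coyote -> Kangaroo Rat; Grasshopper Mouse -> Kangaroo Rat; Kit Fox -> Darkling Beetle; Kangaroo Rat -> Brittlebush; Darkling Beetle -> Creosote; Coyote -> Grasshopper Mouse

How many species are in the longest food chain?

4 species

One longest chain: Brittlebush → Kangaroo Rat → Grasshopper Mouse → Coyote.
It has 4 species and 3 links.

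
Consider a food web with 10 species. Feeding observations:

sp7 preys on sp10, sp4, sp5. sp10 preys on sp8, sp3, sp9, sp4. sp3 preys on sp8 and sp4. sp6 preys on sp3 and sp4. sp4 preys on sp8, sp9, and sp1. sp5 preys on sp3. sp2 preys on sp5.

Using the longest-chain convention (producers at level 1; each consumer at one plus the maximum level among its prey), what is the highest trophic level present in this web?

5

Producers (level 1): sp9, sp1, sp8.
sp9 → sp4 → sp3 → sp10 → sp7 gives sp7 level 5.
No species has a prey at level 5, so no species reaches level 6.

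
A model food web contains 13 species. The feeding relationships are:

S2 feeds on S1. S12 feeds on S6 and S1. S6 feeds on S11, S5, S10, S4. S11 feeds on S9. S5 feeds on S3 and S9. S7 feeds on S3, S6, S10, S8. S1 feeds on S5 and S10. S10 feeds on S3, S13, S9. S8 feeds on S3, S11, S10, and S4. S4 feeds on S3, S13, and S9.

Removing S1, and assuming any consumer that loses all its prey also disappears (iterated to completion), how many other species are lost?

1

Remove S1.
Round 1: S2 (all prey gone) → extinct.
No further losses. Total secondary extinctions: 1.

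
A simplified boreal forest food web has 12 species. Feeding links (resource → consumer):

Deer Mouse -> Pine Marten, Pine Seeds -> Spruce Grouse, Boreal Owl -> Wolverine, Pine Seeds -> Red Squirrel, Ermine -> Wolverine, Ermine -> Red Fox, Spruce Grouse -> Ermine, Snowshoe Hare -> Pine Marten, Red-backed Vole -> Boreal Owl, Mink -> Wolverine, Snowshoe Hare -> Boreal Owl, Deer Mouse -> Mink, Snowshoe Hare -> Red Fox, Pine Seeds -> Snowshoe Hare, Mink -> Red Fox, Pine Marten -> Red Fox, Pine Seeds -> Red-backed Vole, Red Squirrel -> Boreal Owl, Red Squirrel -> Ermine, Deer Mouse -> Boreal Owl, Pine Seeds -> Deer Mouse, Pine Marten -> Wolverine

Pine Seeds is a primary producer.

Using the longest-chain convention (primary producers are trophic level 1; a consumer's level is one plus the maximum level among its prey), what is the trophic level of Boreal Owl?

Pine Seeds is a producer → level 1.
Red Squirrel eats Pine Seeds → level 2.
Boreal Owl eats Red Squirrel (level 2); other prey at levels: Deer Mouse 2, Snowshoe Hare 2, Red-backed Vole 2 → level 3.

Trophic level 3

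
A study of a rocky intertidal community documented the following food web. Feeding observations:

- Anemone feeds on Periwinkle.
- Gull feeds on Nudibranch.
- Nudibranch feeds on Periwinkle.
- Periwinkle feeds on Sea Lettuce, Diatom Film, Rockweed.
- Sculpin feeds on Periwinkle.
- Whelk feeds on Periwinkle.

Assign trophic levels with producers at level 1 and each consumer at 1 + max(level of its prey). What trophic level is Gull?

Trophic level 4

Rockweed is a producer → level 1.
Periwinkle eats Rockweed (level 1); other prey at levels: Diatom Film 1, Sea Lettuce 1 → level 2.
Nudibranch eats Periwinkle → level 3.
Gull eats Nudibranch → level 4.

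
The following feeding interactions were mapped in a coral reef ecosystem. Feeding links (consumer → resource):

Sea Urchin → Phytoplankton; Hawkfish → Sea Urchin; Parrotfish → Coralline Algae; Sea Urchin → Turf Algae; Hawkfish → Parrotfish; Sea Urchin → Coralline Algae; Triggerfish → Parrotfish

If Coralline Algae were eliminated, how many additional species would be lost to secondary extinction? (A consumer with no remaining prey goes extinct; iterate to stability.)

2

Remove Coralline Algae.
Round 1: Parrotfish (all prey gone) → extinct.
Round 2: Triggerfish (all prey gone) → extinct.
No further losses. Total secondary extinctions: 2.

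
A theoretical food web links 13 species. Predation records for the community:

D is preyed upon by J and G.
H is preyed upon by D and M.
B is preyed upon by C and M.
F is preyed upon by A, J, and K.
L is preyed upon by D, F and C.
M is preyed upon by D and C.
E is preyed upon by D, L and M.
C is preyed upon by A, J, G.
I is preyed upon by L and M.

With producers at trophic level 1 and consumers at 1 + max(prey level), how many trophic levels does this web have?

4

Producers (level 1): I, B, E, H.
I → L → F → A gives A level 4.
No species has a prey at level 4, so no species reaches level 5.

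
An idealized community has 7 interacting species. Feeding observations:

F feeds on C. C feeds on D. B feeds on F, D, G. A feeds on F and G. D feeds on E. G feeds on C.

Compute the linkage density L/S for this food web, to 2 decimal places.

L/S = 1.29

There are L = 9 links among S = 7 species.
L/S = 9/7 = 1.2857 ≈ 1.29.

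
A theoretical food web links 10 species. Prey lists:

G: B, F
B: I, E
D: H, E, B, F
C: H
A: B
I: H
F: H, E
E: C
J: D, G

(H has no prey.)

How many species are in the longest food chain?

6 species

One longest chain: H → C → E → B → D → J.
It has 6 species and 5 links.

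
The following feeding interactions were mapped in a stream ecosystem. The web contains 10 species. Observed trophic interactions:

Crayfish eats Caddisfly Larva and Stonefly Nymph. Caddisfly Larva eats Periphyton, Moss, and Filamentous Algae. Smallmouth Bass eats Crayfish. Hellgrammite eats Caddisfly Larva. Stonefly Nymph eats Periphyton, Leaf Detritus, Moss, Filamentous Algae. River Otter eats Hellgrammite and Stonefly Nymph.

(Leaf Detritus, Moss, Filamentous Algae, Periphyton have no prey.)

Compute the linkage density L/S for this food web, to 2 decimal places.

There are L = 13 links among S = 10 species.
L/S = 13/10 = 1.3000 ≈ 1.30.

L/S = 1.30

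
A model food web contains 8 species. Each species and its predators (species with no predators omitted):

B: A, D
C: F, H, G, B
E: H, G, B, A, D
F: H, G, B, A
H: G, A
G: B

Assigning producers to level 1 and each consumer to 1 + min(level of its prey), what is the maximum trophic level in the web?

Producers (level 1): C, E.
Following each consumer down to its lowest-level prey: C → H (levels 1 through 2).
All prey of H (C 1, E 1, F 2) are at level 1 or above, so H is at level 1 + 1 = 2.
Every consumer has at least one prey at level 1 or below, so none exceeds level 2.

2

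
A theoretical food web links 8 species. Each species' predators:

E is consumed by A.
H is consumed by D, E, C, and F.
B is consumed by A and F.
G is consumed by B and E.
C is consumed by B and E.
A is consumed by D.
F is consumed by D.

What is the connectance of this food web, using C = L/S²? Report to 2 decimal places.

C = 0.20

The web has S = 8 species and L = 13 feeding links.
C = L / S² = 13 / 64 = 0.2031 ≈ 0.20.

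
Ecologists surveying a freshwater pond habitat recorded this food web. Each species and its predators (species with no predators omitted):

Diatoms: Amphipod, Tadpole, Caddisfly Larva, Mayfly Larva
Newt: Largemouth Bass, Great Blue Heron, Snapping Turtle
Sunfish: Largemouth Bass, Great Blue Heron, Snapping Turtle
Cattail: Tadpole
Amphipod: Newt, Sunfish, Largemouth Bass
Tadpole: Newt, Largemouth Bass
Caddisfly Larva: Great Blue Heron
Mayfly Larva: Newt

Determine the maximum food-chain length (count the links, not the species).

3 links

One longest chain: Diatoms → Amphipod → Newt → Largemouth Bass.
It has 4 species and 3 links.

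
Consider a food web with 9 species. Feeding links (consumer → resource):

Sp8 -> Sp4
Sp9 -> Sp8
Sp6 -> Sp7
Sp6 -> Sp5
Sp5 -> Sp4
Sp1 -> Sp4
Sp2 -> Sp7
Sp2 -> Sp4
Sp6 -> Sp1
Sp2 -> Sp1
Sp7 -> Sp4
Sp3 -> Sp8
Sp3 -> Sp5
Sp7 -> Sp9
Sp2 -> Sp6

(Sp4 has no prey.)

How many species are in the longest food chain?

One longest chain: Sp4 → Sp8 → Sp9 → Sp7 → Sp6 → Sp2.
It has 6 species and 5 links.

6 species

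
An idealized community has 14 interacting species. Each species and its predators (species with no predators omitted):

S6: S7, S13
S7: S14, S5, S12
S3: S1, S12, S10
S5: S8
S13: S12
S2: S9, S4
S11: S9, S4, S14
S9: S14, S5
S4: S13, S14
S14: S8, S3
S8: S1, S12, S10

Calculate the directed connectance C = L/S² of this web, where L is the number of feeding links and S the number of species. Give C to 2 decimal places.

C = 0.12

The web has S = 14 species and L = 24 feeding links.
C = L / S² = 24 / 196 = 0.1224 ≈ 0.12.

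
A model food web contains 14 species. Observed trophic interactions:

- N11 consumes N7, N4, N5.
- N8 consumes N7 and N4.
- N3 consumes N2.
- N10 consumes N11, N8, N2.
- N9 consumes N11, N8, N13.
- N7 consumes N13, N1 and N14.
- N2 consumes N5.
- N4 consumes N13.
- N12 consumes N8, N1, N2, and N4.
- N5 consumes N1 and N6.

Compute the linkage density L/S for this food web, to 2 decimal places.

L/S = 1.64

There are L = 23 links among S = 14 species.
L/S = 23/14 = 1.6429 ≈ 1.64.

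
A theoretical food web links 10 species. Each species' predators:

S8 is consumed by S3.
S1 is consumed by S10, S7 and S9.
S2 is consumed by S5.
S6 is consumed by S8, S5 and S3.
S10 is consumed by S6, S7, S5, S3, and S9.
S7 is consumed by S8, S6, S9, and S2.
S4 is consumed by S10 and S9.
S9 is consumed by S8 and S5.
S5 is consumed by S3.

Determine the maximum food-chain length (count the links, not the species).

One longest chain: S1 → S10 → S7 → S2 → S5 → S3.
It has 6 species and 5 links.

5 links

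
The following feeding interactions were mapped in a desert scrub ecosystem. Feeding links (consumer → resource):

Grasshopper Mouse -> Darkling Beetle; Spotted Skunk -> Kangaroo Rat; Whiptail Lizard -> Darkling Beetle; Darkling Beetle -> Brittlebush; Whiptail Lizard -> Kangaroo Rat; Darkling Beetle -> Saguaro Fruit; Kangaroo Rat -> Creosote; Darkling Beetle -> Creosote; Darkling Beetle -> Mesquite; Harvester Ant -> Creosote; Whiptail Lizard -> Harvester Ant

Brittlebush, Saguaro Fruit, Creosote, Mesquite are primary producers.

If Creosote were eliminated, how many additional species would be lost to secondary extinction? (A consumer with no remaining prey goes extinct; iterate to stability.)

3

Remove Creosote.
Round 1: Kangaroo Rat (all prey gone), Harvester Ant (all prey gone) → extinct.
Round 2: Spotted Skunk (all prey gone) → extinct.
No further losses. Total secondary extinctions: 3.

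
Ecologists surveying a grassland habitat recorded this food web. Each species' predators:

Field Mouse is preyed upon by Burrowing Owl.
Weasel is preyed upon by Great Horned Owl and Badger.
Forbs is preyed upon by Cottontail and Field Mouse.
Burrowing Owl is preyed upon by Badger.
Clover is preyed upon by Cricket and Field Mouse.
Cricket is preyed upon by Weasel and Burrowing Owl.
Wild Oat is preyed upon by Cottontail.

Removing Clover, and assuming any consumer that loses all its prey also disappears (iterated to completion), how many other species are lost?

3

Remove Clover.
Round 1: Cricket (all prey gone) → extinct.
Round 2: Weasel (all prey gone) → extinct.
Round 3: Great Horned Owl (all prey gone) → extinct.
No further losses. Total secondary extinctions: 3.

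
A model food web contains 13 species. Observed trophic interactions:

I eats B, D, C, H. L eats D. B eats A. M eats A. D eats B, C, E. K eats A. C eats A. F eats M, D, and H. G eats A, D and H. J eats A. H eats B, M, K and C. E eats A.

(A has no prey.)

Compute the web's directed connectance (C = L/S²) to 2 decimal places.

The web has S = 13 species and L = 24 feeding links.
C = L / S² = 24 / 169 = 0.1420 ≈ 0.14.

C = 0.14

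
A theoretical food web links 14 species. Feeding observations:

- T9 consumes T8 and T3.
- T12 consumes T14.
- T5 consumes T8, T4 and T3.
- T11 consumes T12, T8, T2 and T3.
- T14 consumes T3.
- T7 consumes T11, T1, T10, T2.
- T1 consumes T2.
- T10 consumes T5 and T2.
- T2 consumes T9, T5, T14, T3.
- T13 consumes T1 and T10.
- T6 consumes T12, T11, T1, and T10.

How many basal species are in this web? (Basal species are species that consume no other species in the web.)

Basal species (no prey listed): T8, T4, T3.
Count: 3.

3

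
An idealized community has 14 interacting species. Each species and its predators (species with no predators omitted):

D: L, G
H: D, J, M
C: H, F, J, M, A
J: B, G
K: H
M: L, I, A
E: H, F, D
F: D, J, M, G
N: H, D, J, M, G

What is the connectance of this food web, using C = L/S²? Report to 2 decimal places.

C = 0.14

The web has S = 14 species and L = 28 feeding links.
C = L / S² = 28 / 196 = 0.1429 ≈ 0.14.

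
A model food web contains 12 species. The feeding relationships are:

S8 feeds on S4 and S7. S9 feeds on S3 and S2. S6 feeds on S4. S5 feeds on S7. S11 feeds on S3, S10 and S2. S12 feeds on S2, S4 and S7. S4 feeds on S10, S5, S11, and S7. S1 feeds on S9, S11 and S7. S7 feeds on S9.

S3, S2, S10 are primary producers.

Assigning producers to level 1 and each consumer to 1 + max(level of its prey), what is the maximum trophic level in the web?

Producers (level 1): S3, S2, S10.
S3 → S9 → S7 → S5 → S4 → S6 gives S6 level 6.
No species has a prey at level 6, so no species reaches level 7.

6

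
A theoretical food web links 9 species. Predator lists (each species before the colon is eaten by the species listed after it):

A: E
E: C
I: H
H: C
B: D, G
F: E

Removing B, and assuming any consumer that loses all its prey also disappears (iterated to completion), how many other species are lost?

Remove B.
Round 1: D (all prey gone), G (all prey gone) → extinct.
No further losses. Total secondary extinctions: 2.

2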